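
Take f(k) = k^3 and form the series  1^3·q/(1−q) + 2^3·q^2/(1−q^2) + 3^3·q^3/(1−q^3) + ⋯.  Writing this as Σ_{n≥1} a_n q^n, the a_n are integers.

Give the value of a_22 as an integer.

[q^22] f(1)=1,f(2)=8,f(11)=1331,f(22)=10648 ⇒ 11988

a_22 = 11988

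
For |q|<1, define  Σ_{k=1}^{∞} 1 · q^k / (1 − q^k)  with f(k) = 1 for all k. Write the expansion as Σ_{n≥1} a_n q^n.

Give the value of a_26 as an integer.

a_26 = 4

d|26:{1,2,13,26}  Σf=1+1+1+1=4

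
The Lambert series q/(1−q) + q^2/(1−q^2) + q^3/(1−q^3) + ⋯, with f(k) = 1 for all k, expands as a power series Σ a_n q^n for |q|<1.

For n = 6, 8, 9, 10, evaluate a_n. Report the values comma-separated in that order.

[q^6] f(6)=1,f(3)=1,f(2)=1,f(1)=1 ⇒ 4
d|8:{1,2,4,8}  Σf=1+1+1+1=4
[q^9] f(1)=1,f(3)=1,f(9)=1 ⇒ 3
[q^10] f(10)=1,f(5)=1,f(2)=1,f(1)=1 ⇒ 4

4, 4, 3, 4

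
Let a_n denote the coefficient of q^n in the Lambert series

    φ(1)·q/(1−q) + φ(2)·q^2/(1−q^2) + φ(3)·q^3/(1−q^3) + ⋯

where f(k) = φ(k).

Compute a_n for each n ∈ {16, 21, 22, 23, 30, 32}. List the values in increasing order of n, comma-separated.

d|16:{1,2,4,8,16}  Σφ=1+1+2+4+8=16
q^21  k|21↦φ(k): 1:1 3:2 7:6 21:12  a_21=21
q^22  k|22↦φ(k): 22:10 11:10 2:1 1:1  a_22=22
d|23:{1,23}  Σφ=1+22=23
[q^30] φ(30)=8,φ(15)=8,φ(10)=4,φ(6)=2,φ(5)=4,φ(3)=2,φ(2)=1,φ(1)=1 ⇒ 30
q^32  k|32↦φ(k): 32:16 16:8 8:4 4:2 2:1 1:1  a_32=32

16, 21, 22, 23, 30, 32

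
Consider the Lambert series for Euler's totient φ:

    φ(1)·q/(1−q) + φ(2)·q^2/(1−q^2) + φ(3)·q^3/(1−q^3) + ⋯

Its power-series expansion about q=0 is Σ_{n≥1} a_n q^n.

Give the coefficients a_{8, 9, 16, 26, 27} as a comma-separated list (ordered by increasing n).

q^8  k|8↦φ(k): 8:4 4:2 2:1 1:1  a_8=8
n=9: 9·1 3·3 1·9  φ→[6+2+1]=9
q^16  k|16↦φ(k): 16:8 8:4 4:2 2:1 1:1  a_16=16
n=26: 26·1 13·2 2·13 1·26  φ→[12+12+1+1]=26
[q^27] φ(1)=1,φ(3)=2,φ(9)=6,φ(27)=18 ⇒ 27

8, 9, 16, 26, 27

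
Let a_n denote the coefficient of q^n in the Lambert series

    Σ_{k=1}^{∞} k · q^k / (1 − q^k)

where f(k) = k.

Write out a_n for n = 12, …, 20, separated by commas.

d|12:{1,2,3,4,6,12}  Σf=1+2+3+4+6+12=28
d|13:{1,13}  Σf=1+13=14
[q^14] f(14)=14,f(7)=7,f(2)=2,f(1)=1 ⇒ 24
[q^15] f(1)=1,f(3)=3,f(5)=5,f(15)=15 ⇒ 24
[q^16] f(1)=1,f(2)=2,f(4)=4,f(8)=8,f(16)=16 ⇒ 31
n=17: 17·1 1·17  f→[17+1]=18
q^18  k|18↦f(k): 1:1 2:2 3:3 6:6 9:9 18:18  a_18=39
[q^19] f(19)=19,f(1)=1 ⇒ 20
d|20:{20,10,5,4,2,1}  Σf=20+10+5+4+2+1=42

28, 14, 24, 24, 31, 18, 39, 20, 42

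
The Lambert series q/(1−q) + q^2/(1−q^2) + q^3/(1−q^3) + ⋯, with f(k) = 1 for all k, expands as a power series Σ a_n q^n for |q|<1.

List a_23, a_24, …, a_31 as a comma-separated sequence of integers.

2, 8, 3, 4, 4, 6, 2, 8, 2

q^23  k|23↦f(k): 23:1 1:1  a_23=2
d|24:{1,2,3,4,6,8,12,24}  Σf=1+1+1+1+1+1+1+1=8
[q^25] f(1)=1,f(5)=1,f(25)=1 ⇒ 3
n=26: 26·1 13·2 2·13 1·26  f→[1+1+1+1]=4
d|27:{27,9,3,1}  Σf=1+1+1+1=4
d|28:{28,14,7,4,2,1}  Σf=1+1+1+1+1+1=6
[q^29] f(1)=1,f(29)=1 ⇒ 2
q^30  k|30↦f(k): 1:1 2:1 3:1 5:1 6:1 10:1 15:1 30:1  a_30=8
n=31: 31·1 1·31  f→[1+1]=2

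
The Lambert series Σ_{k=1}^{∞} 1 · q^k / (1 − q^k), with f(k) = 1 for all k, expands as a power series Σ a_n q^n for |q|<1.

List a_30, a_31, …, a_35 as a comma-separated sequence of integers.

d|30:{1,2,3,5,6,10,15,30}  Σf=1+1+1+1+1+1+1+1=8
q^31  k|31↦f(k): 1:1 31:1  a_31=2
n=32: 32·1 16·2 8·4 4·8 2·16 1·32  f→[1+1+1+1+1+1]=6
q^33  k|33↦f(k): 33:1 11:1 3:1 1:1  a_33=4
d|34:{1,2,17,34}  Σf=1+1+1+1=4
n=35: 1·35 5·7 7·5 35·1  f→[1+1+1+1]=4

8, 2, 6, 4, 4, 4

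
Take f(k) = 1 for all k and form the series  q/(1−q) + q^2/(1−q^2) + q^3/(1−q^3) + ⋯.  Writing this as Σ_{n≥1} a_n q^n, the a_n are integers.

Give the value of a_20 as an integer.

[q^20] f(20)=1,f(10)=1,f(5)=1,f(4)=1,f(2)=1,f(1)=1 ⇒ 6

a_20 = 6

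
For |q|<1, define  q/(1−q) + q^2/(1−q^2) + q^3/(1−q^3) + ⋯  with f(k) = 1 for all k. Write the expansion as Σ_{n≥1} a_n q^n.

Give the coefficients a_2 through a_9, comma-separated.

2, 2, 3, 2, 4, 2, 4, 3

[q^2] f(1)=1,f(2)=1 ⇒ 2
[q^3] f(1)=1,f(3)=1 ⇒ 2
q^4  k|4↦f(k): 4:1 2:1 1:1  a_4=3
q^5  k|5↦f(k): 1:1 5:1  a_5=2
[q^6] f(1)=1,f(2)=1,f(3)=1,f(6)=1 ⇒ 4
n=7: 1·7 7·1  f→[1+1]=2
n=8: 1·8 2·4 4·2 8·1  f→[1+1+1+1]=4
q^9  k|9↦f(k): 9:1 3:1 1:1  a_9=3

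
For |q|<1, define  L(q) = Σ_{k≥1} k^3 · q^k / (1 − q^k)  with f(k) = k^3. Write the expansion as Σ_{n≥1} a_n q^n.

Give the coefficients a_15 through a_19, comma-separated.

[q^15] f(1)=1,f(3)=27,f(5)=125,f(15)=3375 ⇒ 3528
n=16: 1·16 2·8 4·4 8·2 16·1  f→[1+8+64+512+4096]=4681
n=17: 1·17 17·1  f→[1+4913]=4914
[q^18] f(18)=5832,f(9)=729,f(6)=216,f(3)=27,f(2)=8,f(1)=1 ⇒ 6813
[q^19] f(1)=1,f(19)=6859 ⇒ 6860

3528, 4681, 4914, 6813, 6860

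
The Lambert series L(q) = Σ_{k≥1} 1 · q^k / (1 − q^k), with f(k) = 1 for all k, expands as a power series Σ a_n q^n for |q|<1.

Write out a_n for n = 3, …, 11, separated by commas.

[q^3] f(1)=1,f(3)=1 ⇒ 2
n=4: 1·4 2·2 4·1  f→[1+1+1]=3
n=5: 1·5 5·1  f→[1+1]=2
q^6  k|6↦f(k): 6:1 3:1 2:1 1:1  a_6=4
n=7: 7·1 1·7  f→[1+1]=2
[q^8] f(1)=1,f(2)=1,f(4)=1,f(8)=1 ⇒ 4
q^9  k|9↦f(k): 9:1 3:1 1:1  a_9=3
d|10:{10,5,2,1}  Σf=1+1+1+1=4
n=11: 1·11 11·1  f→[1+1]=2

2, 3, 2, 4, 2, 4, 3, 4, 2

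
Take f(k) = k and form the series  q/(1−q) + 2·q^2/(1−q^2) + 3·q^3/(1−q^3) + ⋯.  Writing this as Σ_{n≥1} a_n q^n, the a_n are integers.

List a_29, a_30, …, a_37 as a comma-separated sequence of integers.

30, 72, 32, 63, 48, 54, 48, 91, 38

[q^29] f(1)=1,f(29)=29 ⇒ 30
[q^30] f(1)=1,f(2)=2,f(3)=3,f(5)=5,f(6)=6,f(10)=10,f(15)=15,f(30)=30 ⇒ 72
d|31:{1,31}  Σf=1+31=32
q^32  k|32↦f(k): 32:32 16:16 8:8 4:4 2:2 1:1  a_32=63
n=33: 1·33 3·11 11·3 33·1  f→[1+3+11+33]=48
d|34:{1,2,17,34}  Σf=1+2+17+34=54
d|35:{35,7,5,1}  Σf=35+7+5+1=48
q^36  k|36↦f(k): 1:1 2:2 3:3 4:4 6:6 9:9 12:12 18:18 36:36  a_36=91
q^37  k|37↦f(k): 37:37 1:1  a_37=38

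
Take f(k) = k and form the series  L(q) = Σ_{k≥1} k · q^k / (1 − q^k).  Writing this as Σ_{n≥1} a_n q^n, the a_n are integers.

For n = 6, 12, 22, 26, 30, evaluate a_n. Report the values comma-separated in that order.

n=6: 1·6 2·3 3·2 6·1  f→[1+2+3+6]=12
n=12: 12·1 6·2 4·3 3·4 2·6 1·12  f→[12+6+4+3+2+1]=28
[q^22] f(22)=22,f(11)=11,f(2)=2,f(1)=1 ⇒ 36
q^26  k|26↦f(k): 1:1 2:2 13:13 26:26  a_26=42
n=30: 1·30 2·15 3·10 5·6 6·5 10·3 15·2 30·1  f→[1+2+3+5+6+10+15+30]=72

12, 28, 36, 42, 72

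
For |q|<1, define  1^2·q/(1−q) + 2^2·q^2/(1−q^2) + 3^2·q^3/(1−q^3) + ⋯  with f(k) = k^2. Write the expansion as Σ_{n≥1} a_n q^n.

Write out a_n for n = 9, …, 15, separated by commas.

d|9:{1,3,9}  Σf=1+9+81=91
[q^10] f(10)=100,f(5)=25,f(2)=4,f(1)=1 ⇒ 130
n=11: 11·1 1·11  f→[121+1]=122
n=12: 1·12 2·6 3·4 4·3 6·2 12·1  f→[1+4+9+16+36+144]=210
n=13: 13·1 1·13  f→[169+1]=170
q^14  k|14↦f(k): 14:196 7:49 2:4 1:1  a_14=250
n=15: 1·15 3·5 5·3 15·1  f→[1+9+25+225]=260

91, 130, 122, 210, 170, 250, 260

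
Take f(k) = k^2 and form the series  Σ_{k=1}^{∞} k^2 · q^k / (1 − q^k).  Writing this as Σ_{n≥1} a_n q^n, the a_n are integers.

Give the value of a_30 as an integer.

q^30  k|30↦f(k): 1:1 2:4 3:9 5:25 6:36 10:100 15:225 30:900  a_30=1300

a_30 = 1300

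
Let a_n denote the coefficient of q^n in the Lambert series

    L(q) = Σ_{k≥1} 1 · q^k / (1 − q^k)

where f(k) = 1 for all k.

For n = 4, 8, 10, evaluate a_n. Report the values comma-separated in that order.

3, 4, 4

q^4  k|4↦f(k): 1:1 2:1 4:1  a_4=3
[q^8] f(8)=1,f(4)=1,f(2)=1,f(1)=1 ⇒ 4
q^10  k|10↦f(k): 10:1 5:1 2:1 1:1  a_10=4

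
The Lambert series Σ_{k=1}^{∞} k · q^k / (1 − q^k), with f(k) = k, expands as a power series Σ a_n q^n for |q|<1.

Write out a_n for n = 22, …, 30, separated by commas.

q^22  k|22↦f(k): 22:22 11:11 2:2 1:1  a_22=36
n=23: 1·23 23·1  f→[1+23]=24
d|24:{24,12,8,6,4,3,2,1}  Σf=24+12+8+6+4+3+2+1=60
n=25: 1·25 5·5 25·1  f→[1+5+25]=31
[q^26] f(1)=1,f(2)=2,f(13)=13,f(26)=26 ⇒ 42
d|27:{1,3,9,27}  Σf=1+3+9+27=40
n=28: 28·1 14·2 7·4 4·7 2·14 1·28  f→[28+14+7+4+2+1]=56
[q^29] f(1)=1,f(29)=29 ⇒ 30
d|30:{30,15,10,6,5,3,2,1}  Σf=30+15+10+6+5+3+2+1=72

36, 24, 60, 31, 42, 40, 56, 30, 72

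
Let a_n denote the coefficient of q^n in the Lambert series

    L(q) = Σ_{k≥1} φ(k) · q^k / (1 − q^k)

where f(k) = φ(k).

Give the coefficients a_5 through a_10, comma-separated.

[q^5] φ(5)=4,φ(1)=1 ⇒ 5
[q^6] φ(1)=1,φ(2)=1,φ(3)=2,φ(6)=2 ⇒ 6
q^7  k|7↦φ(k): 7:6 1:1  a_7=7
[q^8] φ(1)=1,φ(2)=1,φ(4)=2,φ(8)=4 ⇒ 8
[q^9] φ(1)=1,φ(3)=2,φ(9)=6 ⇒ 9
q^10  k|10↦φ(k): 10:4 5:4 2:1 1:1  a_10=10

5, 6, 7, 8, 9, 10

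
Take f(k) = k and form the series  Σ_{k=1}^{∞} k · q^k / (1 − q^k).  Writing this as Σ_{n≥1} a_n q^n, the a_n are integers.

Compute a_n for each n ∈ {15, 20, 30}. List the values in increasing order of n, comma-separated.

n=15: 15·1 5·3 3·5 1·15  f→[15+5+3+1]=24
[q^20] f(20)=20,f(10)=10,f(5)=5,f(4)=4,f(2)=2,f(1)=1 ⇒ 42
[q^30] f(30)=30,f(15)=15,f(10)=10,f(6)=6,f(5)=5,f(3)=3,f(2)=2,f(1)=1 ⇒ 72

24, 42, 72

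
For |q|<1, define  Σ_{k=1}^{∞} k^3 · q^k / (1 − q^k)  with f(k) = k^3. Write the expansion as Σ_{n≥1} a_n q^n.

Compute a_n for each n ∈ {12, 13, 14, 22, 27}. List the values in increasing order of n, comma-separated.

2044, 2198, 3096, 11988, 20440

q^12  k|12↦f(k): 1:1 2:8 3:27 4:64 6:216 12:1728  a_12=2044
d|13:{1,13}  Σf=1+2197=2198
d|14:{1,2,7,14}  Σf=1+8+343+2744=3096
n=22: 1·22 2·11 11·2 22·1  f→[1+8+1331+10648]=11988
[q^27] f(1)=1,f(3)=27,f(9)=729,f(27)=19683 ⇒ 20440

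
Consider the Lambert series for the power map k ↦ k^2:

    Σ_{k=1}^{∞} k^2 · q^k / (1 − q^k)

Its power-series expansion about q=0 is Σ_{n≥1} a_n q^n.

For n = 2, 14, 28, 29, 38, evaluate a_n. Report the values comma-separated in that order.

[q^2] f(2)=4,f(1)=1 ⇒ 5
d|14:{1,2,7,14}  Σf=1+4+49+196=250
[q^28] f(1)=1,f(2)=4,f(4)=16,f(7)=49,f(14)=196,f(28)=784 ⇒ 1050
d|29:{1,29}  Σf=1+841=842
q^38  k|38↦f(k): 38:1444 19:361 2:4 1:1  a_38=1810

5, 250, 1050, 842, 1810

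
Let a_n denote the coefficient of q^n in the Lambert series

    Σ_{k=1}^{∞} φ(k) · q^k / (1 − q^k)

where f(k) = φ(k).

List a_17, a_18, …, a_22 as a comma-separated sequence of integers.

q^17  k|17↦φ(k): 1:1 17:16  a_17=17
n=18: 1·18 2·9 3·6 6·3 9·2 18·1  φ→[1+1+2+2+6+6]=18
d|19:{1,19}  Σφ=1+18=19
d|20:{1,2,4,5,10,20}  Σφ=1+1+2+4+4+8=20
[q^21] φ(21)=12,φ(7)=6,φ(3)=2,φ(1)=1 ⇒ 21
q^22  k|22↦φ(k): 22:10 11:10 2:1 1:1  a_22=22

17, 18, 19, 20, 21, 22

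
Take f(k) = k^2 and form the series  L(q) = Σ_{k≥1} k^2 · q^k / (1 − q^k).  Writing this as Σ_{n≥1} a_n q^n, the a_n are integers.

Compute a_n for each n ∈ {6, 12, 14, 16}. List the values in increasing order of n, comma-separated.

50, 210, 250, 341

q^6  k|6↦f(k): 6:36 3:9 2:4 1:1  a_6=50
q^12  k|12↦f(k): 1:1 2:4 3:9 4:16 6:36 12:144  a_12=210
q^14  k|14↦f(k): 14:196 7:49 2:4 1:1  a_14=250
n=16: 1·16 2·8 4·4 8·2 16·1  f→[1+4+16+64+256]=341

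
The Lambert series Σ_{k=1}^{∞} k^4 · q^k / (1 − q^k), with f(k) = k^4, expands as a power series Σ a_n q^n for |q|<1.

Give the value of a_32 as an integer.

a_32 = 1118481

d|32:{32,16,8,4,2,1}  Σf=1048576+65536+4096+256+16+1=1118481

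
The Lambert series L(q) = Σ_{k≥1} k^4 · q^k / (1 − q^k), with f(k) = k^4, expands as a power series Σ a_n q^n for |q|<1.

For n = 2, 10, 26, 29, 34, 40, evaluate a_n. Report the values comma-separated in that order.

d|2:{1,2}  Σf=1+16=17
d|10:{10,5,2,1}  Σf=10000+625+16+1=10642
n=26: 1·26 2·13 13·2 26·1  f→[1+16+28561+456976]=485554
d|29:{1,29}  Σf=1+707281=707282
n=34: 1·34 2·17 17·2 34·1  f→[1+16+83521+1336336]=1419874
q^40  k|40↦f(k): 40:2560000 20:160000 10:10000 8:4096 5:625 4:256 2:16 1:1  a_40=2734994

17, 10642, 485554, 707282, 1419874, 2734994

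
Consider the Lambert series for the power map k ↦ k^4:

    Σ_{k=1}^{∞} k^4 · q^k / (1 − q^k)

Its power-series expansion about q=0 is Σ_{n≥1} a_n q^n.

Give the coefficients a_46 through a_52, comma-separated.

4757314, 4879682, 5732210, 5767203, 6651267, 6848804, 7797426

n=46: 1·46 2·23 23·2 46·1  f→[1+16+279841+4477456]=4757314
q^47  k|47↦f(k): 1:1 47:4879681  a_47=4879682
[q^48] f(1)=1,f(2)=16,f(3)=81,f(4)=256,f(6)=1296,f(8)=4096,f(12)=20736,f(16)=65536,f(24)=331776,f(48)=5308416 ⇒ 5732210
[q^49] f(1)=1,f(7)=2401,f(49)=5764801 ⇒ 5767203
[q^50] f(50)=6250000,f(25)=390625,f(10)=10000,f(5)=625,f(2)=16,f(1)=1 ⇒ 6651267
q^51  k|51↦f(k): 1:1 3:81 17:83521 51:6765201  a_51=6848804
d|52:{52,26,13,4,2,1}  Σf=7311616+456976+28561+256+16+1=7797426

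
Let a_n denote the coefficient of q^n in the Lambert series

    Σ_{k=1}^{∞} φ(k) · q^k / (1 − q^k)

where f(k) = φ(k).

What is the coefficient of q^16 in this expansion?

n=16: 16·1 8·2 4·4 2·8 1·16  φ→[8+4+2+1+1]=16

a_16 = 16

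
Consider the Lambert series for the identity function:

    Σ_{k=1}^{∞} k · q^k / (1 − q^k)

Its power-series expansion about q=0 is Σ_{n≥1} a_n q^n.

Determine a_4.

a_4 = 7

d|4:{1,2,4}  Σf=1+2+4=7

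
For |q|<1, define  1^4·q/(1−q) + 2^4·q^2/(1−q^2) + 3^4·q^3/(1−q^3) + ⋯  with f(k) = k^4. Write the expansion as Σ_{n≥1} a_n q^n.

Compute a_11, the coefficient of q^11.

a_11 = 14642

d|11:{11,1}  Σf=14641+1=14642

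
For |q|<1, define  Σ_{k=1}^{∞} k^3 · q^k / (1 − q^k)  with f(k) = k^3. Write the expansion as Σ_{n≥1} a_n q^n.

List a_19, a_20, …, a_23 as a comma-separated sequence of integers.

n=19: 1·19 19·1  f→[1+6859]=6860
n=20: 1·20 2·10 4·5 5·4 10·2 20·1  f→[1+8+64+125+1000+8000]=9198
n=21: 21·1 7·3 3·7 1·21  f→[9261+343+27+1]=9632
q^22  k|22↦f(k): 22:10648 11:1331 2:8 1:1  a_22=11988
[q^23] f(1)=1,f(23)=12167 ⇒ 12168

6860, 9198, 9632, 11988, 12168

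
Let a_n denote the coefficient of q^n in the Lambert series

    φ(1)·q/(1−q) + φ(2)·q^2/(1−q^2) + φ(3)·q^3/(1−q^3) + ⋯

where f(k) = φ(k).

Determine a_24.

[q^24] φ(24)=8,φ(12)=4,φ(8)=4,φ(6)=2,φ(4)=2,φ(3)=2,φ(2)=1,φ(1)=1 ⇒ 24

a_24 = 24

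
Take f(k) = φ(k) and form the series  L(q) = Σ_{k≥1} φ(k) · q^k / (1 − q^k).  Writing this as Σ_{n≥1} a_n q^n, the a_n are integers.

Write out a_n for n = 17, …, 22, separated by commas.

n=17: 1·17 17·1  φ→[1+16]=17
[q^18] φ(18)=6,φ(9)=6,φ(6)=2,φ(3)=2,φ(2)=1,φ(1)=1 ⇒ 18
d|19:{19,1}  Σφ=18+1=19
q^20  k|20↦φ(k): 20:8 10:4 5:4 4:2 2:1 1:1  a_20=20
q^21  k|21↦φ(k): 21:12 7:6 3:2 1:1  a_21=21
[q^22] φ(22)=10,φ(11)=10,φ(2)=1,φ(1)=1 ⇒ 22

17, 18, 19, 20, 21, 22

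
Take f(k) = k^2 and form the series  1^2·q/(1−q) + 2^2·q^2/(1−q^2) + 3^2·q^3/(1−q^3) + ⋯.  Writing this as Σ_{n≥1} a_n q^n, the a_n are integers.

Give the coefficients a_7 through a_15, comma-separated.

d|7:{1,7}  Σf=1+49=50
d|8:{8,4,2,1}  Σf=64+16+4+1=85
q^9  k|9↦f(k): 9:81 3:9 1:1  a_9=91
d|10:{10,5,2,1}  Σf=100+25+4+1=130
n=11: 1·11 11·1  f→[1+121]=122
n=12: 1·12 2·6 3·4 4·3 6·2 12·1  f→[1+4+9+16+36+144]=210
n=13: 1·13 13·1  f→[1+169]=170
n=14: 1·14 2·7 7·2 14·1  f→[1+4+49+196]=250
[q^15] f(15)=225,f(5)=25,f(3)=9,f(1)=1 ⇒ 260

50, 85, 91, 130, 122, 210, 170, 250, 260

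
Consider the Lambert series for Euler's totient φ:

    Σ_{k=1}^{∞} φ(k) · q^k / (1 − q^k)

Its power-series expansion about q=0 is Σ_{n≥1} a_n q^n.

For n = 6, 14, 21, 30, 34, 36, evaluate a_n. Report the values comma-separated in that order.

q^6  k|6↦φ(k): 1:1 2:1 3:2 6:2  a_6=6
d|14:{14,7,2,1}  Σφ=6+6+1+1=14
d|21:{1,3,7,21}  Σφ=1+2+6+12=21
[q^30] φ(1)=1,φ(2)=1,φ(3)=2,φ(5)=4,φ(6)=2,φ(10)=4,φ(15)=8,φ(30)=8 ⇒ 30
[q^34] φ(34)=16,φ(17)=16,φ(2)=1,φ(1)=1 ⇒ 34
d|36:{36,18,12,9,6,4,3,2,1}  Σφ=12+6+4+6+2+2+2+1+1=36

6, 14, 21, 30, 34, 36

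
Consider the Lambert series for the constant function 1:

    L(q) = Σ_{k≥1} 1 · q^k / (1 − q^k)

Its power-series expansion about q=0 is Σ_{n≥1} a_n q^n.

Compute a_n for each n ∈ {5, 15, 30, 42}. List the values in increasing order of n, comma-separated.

2, 4, 8, 8

d|5:{1,5}  Σf=1+1=2
d|15:{15,5,3,1}  Σf=1+1+1+1=4
[q^30] f(30)=1,f(15)=1,f(10)=1,f(6)=1,f(5)=1,f(3)=1,f(2)=1,f(1)=1 ⇒ 8
n=42: 1·42 2·21 3·14 6·7 7·6 14·3 21·2 42·1  f→[1+1+1+1+1+1+1+1]=8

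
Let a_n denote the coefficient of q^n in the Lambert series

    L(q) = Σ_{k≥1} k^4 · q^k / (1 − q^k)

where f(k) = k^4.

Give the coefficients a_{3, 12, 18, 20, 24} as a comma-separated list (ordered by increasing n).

d|3:{3,1}  Σf=81+1=82
d|12:{12,6,4,3,2,1}  Σf=20736+1296+256+81+16+1=22386
n=18: 1·18 2·9 3·6 6·3 9·2 18·1  f→[1+16+81+1296+6561+104976]=112931
n=20: 1·20 2·10 4·5 5·4 10·2 20·1  f→[1+16+256+625+10000+160000]=170898
d|24:{1,2,3,4,6,8,12,24}  Σf=1+16+81+256+1296+4096+20736+331776=358258

82, 22386, 112931, 170898, 358258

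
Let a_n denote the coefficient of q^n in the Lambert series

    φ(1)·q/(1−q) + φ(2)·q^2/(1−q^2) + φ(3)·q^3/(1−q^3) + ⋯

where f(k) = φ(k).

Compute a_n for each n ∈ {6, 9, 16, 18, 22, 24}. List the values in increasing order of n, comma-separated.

d|6:{1,2,3,6}  Σφ=1+1+2+2=6
q^9  k|9↦φ(k): 1:1 3:2 9:6  a_9=9
q^16  k|16↦φ(k): 16:8 8:4 4:2 2:1 1:1  a_16=16
[q^18] φ(1)=1,φ(2)=1,φ(3)=2,φ(6)=2,φ(9)=6,φ(18)=6 ⇒ 18
d|22:{22,11,2,1}  Σφ=10+10+1+1=22
[q^24] φ(24)=8,φ(12)=4,φ(8)=4,φ(6)=2,φ(4)=2,φ(3)=2,φ(2)=1,φ(1)=1 ⇒ 24

6, 9, 16, 18, 22, 24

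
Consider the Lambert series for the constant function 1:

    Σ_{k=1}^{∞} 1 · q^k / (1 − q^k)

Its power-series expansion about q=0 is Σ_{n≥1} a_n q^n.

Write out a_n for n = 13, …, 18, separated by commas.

2, 4, 4, 5, 2, 6

d|13:{13,1}  Σf=1+1=2
d|14:{1,2,7,14}  Σf=1+1+1+1=4
q^15  k|15↦f(k): 15:1 5:1 3:1 1:1  a_15=4
n=16: 1·16 2·8 4·4 8·2 16·1  f→[1+1+1+1+1]=5
d|17:{1,17}  Σf=1+1=2
q^18  k|18↦f(k): 1:1 2:1 3:1 6:1 9:1 18:1  a_18=6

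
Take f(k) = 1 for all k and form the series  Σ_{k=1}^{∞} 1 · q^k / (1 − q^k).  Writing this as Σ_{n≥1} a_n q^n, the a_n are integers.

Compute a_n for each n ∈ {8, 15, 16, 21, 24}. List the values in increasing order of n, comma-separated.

4, 4, 5, 4, 8

n=8: 1·8 2·4 4·2 8·1  f→[1+1+1+1]=4
d|15:{15,5,3,1}  Σf=1+1+1+1=4
[q^16] f(1)=1,f(2)=1,f(4)=1,f(8)=1,f(16)=1 ⇒ 5
d|21:{21,7,3,1}  Σf=1+1+1+1=4
[q^24] f(1)=1,f(2)=1,f(3)=1,f(4)=1,f(6)=1,f(8)=1,f(12)=1,f(24)=1 ⇒ 8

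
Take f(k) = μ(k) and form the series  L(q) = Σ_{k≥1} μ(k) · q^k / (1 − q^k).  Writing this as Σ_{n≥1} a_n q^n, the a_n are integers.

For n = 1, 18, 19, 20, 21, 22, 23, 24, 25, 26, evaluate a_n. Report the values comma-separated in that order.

1, 0, 0, 0, 0, 0, 0, 0, 0, 0

d|1:{1}  Σμ=1=1
d|18:{18,9,6,3,2,1}  Σμ=0+0+1+(-1)+(-1)+1=0
d|19:{1,19}  Σμ=1+(-1)=0
n=20: 20·1 10·2 5·4 4·5 2·10 1·20  μ→[0+1+(-1)+0+(-1)+1]=0
[q^21] μ(1)=1,μ(3)=-1,μ(7)=-1,μ(21)=1 ⇒ 0
q^22  k|22↦μ(k): 22:1 11:-1 2:-1 1:1  a_22=0
[q^23] μ(23)=-1,μ(1)=1 ⇒ 0
d|24:{24,12,8,6,4,3,2,1}  Σμ=0+0+0+1+0+(-1)+(-1)+1=0
n=25: 25·1 5·5 1·25  μ→[0+(-1)+1]=0
[q^26] μ(26)=1,μ(13)=-1,μ(2)=-1,μ(1)=1 ⇒ 0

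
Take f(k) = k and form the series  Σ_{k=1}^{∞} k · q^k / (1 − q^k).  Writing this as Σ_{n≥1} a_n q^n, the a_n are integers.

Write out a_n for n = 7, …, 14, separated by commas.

n=7: 7·1 1·7  f→[7+1]=8
n=8: 1·8 2·4 4·2 8·1  f→[1+2+4+8]=15
d|9:{9,3,1}  Σf=9+3+1=13
n=10: 10·1 5·2 2·5 1·10  f→[10+5+2+1]=18
q^11  k|11↦f(k): 1:1 11:11  a_11=12
q^12  k|12↦f(k): 1:1 2:2 3:3 4:4 6:6 12:12  a_12=28
n=13: 1·13 13·1  f→[1+13]=14
n=14: 1·14 2·7 7·2 14·1  f→[1+2+7+14]=24

8, 15, 13, 18, 12, 28, 14, 24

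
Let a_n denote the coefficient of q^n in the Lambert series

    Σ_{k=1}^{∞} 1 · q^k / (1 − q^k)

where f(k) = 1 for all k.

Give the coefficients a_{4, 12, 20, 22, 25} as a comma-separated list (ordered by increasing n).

n=4: 4·1 2·2 1·4  f→[1+1+1]=3
n=12: 1·12 2·6 3·4 4·3 6·2 12·1  f→[1+1+1+1+1+1]=6
q^20  k|20↦f(k): 20:1 10:1 5:1 4:1 2:1 1:1  a_20=6
d|22:{22,11,2,1}  Σf=1+1+1+1=4
q^25  k|25↦f(k): 1:1 5:1 25:1  a_25=3

3, 6, 6, 4, 3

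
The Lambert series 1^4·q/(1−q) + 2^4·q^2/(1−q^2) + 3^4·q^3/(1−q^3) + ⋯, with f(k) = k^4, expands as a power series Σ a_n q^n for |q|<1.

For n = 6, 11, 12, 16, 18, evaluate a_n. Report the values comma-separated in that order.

1394, 14642, 22386, 69905, 112931

n=6: 6·1 3·2 2·3 1·6  f→[1296+81+16+1]=1394
n=11: 1·11 11·1  f→[1+14641]=14642
[q^12] f(1)=1,f(2)=16,f(3)=81,f(4)=256,f(6)=1296,f(12)=20736 ⇒ 22386
n=16: 1·16 2·8 4·4 8·2 16·1  f→[1+16+256+4096+65536]=69905
[q^18] f(1)=1,f(2)=16,f(3)=81,f(6)=1296,f(9)=6561,f(18)=104976 ⇒ 112931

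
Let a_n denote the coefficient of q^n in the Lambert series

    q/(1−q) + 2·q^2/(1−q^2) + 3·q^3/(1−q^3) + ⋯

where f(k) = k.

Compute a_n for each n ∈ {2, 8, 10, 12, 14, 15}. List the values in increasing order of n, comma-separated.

3, 15, 18, 28, 24, 24

q^2  k|2↦f(k): 1:1 2:2  a_2=3
q^8  k|8↦f(k): 1:1 2:2 4:4 8:8  a_8=15
n=10: 1·10 2·5 5·2 10·1  f→[1+2+5+10]=18
q^12  k|12↦f(k): 1:1 2:2 3:3 4:4 6:6 12:12  a_12=28
q^14  k|14↦f(k): 14:14 7:7 2:2 1:1  a_14=24
q^15  k|15↦f(k): 15:15 5:5 3:3 1:1  a_15=24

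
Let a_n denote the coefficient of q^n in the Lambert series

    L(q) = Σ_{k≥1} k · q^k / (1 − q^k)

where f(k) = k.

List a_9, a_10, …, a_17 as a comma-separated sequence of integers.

d|9:{9,3,1}  Σf=9+3+1=13
[q^10] f(10)=10,f(5)=5,f(2)=2,f(1)=1 ⇒ 18
[q^11] f(1)=1,f(11)=11 ⇒ 12
d|12:{12,6,4,3,2,1}  Σf=12+6+4+3+2+1=28
q^13  k|13↦f(k): 1:1 13:13  a_13=14
q^14  k|14↦f(k): 1:1 2:2 7:7 14:14  a_14=24
q^15  k|15↦f(k): 15:15 5:5 3:3 1:1  a_15=24
[q^16] f(1)=1,f(2)=2,f(4)=4,f(8)=8,f(16)=16 ⇒ 31
[q^17] f(1)=1,f(17)=17 ⇒ 18

13, 18, 12, 28, 14, 24, 24, 31, 18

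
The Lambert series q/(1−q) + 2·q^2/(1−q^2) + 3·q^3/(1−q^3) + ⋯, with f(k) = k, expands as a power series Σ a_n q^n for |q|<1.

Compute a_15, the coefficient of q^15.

a_15 = 24

[q^15] f(1)=1,f(3)=3,f(5)=5,f(15)=15 ⇒ 24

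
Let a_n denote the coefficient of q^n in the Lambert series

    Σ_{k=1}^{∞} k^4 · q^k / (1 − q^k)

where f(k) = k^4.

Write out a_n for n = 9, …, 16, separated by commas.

d|9:{1,3,9}  Σf=1+81+6561=6643
q^10  k|10↦f(k): 1:1 2:16 5:625 10:10000  a_10=10642
d|11:{1,11}  Σf=1+14641=14642
q^12  k|12↦f(k): 1:1 2:16 3:81 4:256 6:1296 12:20736  a_12=22386
[q^13] f(1)=1,f(13)=28561 ⇒ 28562
n=14: 1·14 2·7 7·2 14·1  f→[1+16+2401+38416]=40834
d|15:{1,3,5,15}  Σf=1+81+625+50625=51332
d|16:{16,8,4,2,1}  Σf=65536+4096+256+16+1=69905

6643, 10642, 14642, 22386, 28562, 40834, 51332, 69905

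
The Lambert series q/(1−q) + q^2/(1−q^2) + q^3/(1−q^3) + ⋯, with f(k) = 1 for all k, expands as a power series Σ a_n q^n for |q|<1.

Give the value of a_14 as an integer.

[q^14] f(1)=1,f(2)=1,f(7)=1,f(14)=1 ⇒ 4

a_14 = 4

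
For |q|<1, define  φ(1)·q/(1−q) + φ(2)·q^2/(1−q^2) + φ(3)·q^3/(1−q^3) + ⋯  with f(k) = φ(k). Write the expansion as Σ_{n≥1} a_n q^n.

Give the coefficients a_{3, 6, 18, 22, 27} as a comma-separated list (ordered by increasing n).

n=3: 1·3 3·1  φ→[1+2]=3
d|6:{1,2,3,6}  Σφ=1+1+2+2=6
q^18  k|18↦φ(k): 1:1 2:1 3:2 6:2 9:6 18:6  a_18=18
q^22  k|22↦φ(k): 22:10 11:10 2:1 1:1  a_22=22
q^27  k|27↦φ(k): 27:18 9:6 3:2 1:1  a_27=27

3, 6, 18, 22, 27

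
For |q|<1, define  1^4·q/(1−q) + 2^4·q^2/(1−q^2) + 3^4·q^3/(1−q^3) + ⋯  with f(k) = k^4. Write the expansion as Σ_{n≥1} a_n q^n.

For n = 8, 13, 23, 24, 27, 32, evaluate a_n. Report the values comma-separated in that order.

[q^8] f(8)=4096,f(4)=256,f(2)=16,f(1)=1 ⇒ 4369
d|13:{1,13}  Σf=1+28561=28562
q^23  k|23↦f(k): 1:1 23:279841  a_23=279842
n=24: 1·24 2·12 3·8 4·6 6·4 8·3 12·2 24·1  f→[1+16+81+256+1296+4096+20736+331776]=358258
q^27  k|27↦f(k): 1:1 3:81 9:6561 27:531441  a_27=538084
q^32  k|32↦f(k): 1:1 2:16 4:256 8:4096 16:65536 32:1048576  a_32=1118481

4369, 28562, 279842, 358258, 538084, 1118481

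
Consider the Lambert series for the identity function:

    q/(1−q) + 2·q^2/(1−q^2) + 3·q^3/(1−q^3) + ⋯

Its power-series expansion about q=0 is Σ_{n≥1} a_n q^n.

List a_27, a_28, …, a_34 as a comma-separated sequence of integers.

40, 56, 30, 72, 32, 63, 48, 54

n=27: 27·1 9·3 3·9 1·27  f→[27+9+3+1]=40
n=28: 1·28 2·14 4·7 7·4 14·2 28·1  f→[1+2+4+7+14+28]=56
q^29  k|29↦f(k): 29:29 1:1  a_29=30
n=30: 1·30 2·15 3·10 5·6 6·5 10·3 15·2 30·1  f→[1+2+3+5+6+10+15+30]=72
[q^31] f(1)=1,f(31)=31 ⇒ 32
d|32:{1,2,4,8,16,32}  Σf=1+2+4+8+16+32=63
q^33  k|33↦f(k): 33:33 11:11 3:3 1:1  a_33=48
d|34:{1,2,17,34}  Σf=1+2+17+34=54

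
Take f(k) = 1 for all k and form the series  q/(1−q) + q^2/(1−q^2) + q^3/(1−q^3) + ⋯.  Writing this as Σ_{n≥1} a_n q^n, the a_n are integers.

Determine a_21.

a_21 = 4

q^21  k|21↦f(k): 21:1 7:1 3:1 1:1  a_21=4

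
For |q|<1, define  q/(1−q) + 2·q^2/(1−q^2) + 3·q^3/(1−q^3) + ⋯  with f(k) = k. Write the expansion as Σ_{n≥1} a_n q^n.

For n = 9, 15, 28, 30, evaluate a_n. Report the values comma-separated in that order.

q^9  k|9↦f(k): 1:1 3:3 9:9  a_9=13
q^15  k|15↦f(k): 1:1 3:3 5:5 15:15  a_15=24
q^28  k|28↦f(k): 1:1 2:2 4:4 7:7 14:14 28:28  a_28=56
n=30: 30·1 15·2 10·3 6·5 5·6 3·10 2·15 1·30  f→[30+15+10+6+5+3+2+1]=72

13, 24, 56, 72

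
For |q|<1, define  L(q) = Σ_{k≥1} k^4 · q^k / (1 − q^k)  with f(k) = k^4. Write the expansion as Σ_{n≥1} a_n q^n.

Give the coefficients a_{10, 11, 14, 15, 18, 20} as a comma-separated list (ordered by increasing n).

10642, 14642, 40834, 51332, 112931, 170898

d|10:{1,2,5,10}  Σf=1+16+625+10000=10642
q^11  k|11↦f(k): 1:1 11:14641  a_11=14642
[q^14] f(14)=38416,f(7)=2401,f(2)=16,f(1)=1 ⇒ 40834
[q^15] f(1)=1,f(3)=81,f(5)=625,f(15)=50625 ⇒ 51332
d|18:{18,9,6,3,2,1}  Σf=104976+6561+1296+81+16+1=112931
[q^20] f(1)=1,f(2)=16,f(4)=256,f(5)=625,f(10)=10000,f(20)=160000 ⇒ 170898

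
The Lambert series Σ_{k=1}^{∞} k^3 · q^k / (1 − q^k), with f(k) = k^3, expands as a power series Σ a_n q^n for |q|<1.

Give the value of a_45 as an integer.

n=45: 45·1 15·3 9·5 5·9 3·15 1·45  f→[91125+3375+729+125+27+1]=95382

a_45 = 95382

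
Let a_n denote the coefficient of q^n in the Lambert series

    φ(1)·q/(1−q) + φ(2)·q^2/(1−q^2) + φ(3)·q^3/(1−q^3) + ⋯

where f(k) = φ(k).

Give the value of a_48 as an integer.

n=48: 48·1 24·2 16·3 12·4 8·6 6·8 4·12 3·16 2·24 1·48  φ→[16+8+8+4+4+2+2+2+1+1]=48

a_48 = 48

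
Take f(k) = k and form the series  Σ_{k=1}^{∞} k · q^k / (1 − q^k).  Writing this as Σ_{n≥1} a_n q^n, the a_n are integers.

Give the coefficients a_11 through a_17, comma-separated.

d|11:{1,11}  Σf=1+11=12
[q^12] f(1)=1,f(2)=2,f(3)=3,f(4)=4,f(6)=6,f(12)=12 ⇒ 28
d|13:{1,13}  Σf=1+13=14
d|14:{14,7,2,1}  Σf=14+7+2+1=24
d|15:{1,3,5,15}  Σf=1+3+5+15=24
[q^16] f(1)=1,f(2)=2,f(4)=4,f(8)=8,f(16)=16 ⇒ 31
[q^17] f(17)=17,f(1)=1 ⇒ 18

12, 28, 14, 24, 24, 31, 18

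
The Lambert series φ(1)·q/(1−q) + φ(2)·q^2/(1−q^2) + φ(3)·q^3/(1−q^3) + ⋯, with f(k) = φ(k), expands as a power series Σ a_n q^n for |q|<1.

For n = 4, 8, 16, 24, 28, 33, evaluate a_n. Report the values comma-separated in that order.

q^4  k|4↦φ(k): 4:2 2:1 1:1  a_4=4
[q^8] φ(1)=1,φ(2)=1,φ(4)=2,φ(8)=4 ⇒ 8
q^16  k|16↦φ(k): 1:1 2:1 4:2 8:4 16:8  a_16=16
d|24:{24,12,8,6,4,3,2,1}  Σφ=8+4+4+2+2+2+1+1=24
n=28: 28·1 14·2 7·4 4·7 2·14 1·28  φ→[12+6+6+2+1+1]=28
[q^33] φ(1)=1,φ(3)=2,φ(11)=10,φ(33)=20 ⇒ 33

4, 8, 16, 24, 28, 33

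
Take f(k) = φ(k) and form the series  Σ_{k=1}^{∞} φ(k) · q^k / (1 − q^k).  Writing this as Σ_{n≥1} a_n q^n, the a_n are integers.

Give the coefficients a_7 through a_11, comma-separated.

[q^7] φ(7)=6,φ(1)=1 ⇒ 7
n=8: 8·1 4·2 2·4 1·8  φ→[4+2+1+1]=8
q^9  k|9↦φ(k): 9:6 3:2 1:1  a_9=9
d|10:{10,5,2,1}  Σφ=4+4+1+1=10
q^11  k|11↦φ(k): 1:1 11:10  a_11=11

7, 8, 9, 10, 11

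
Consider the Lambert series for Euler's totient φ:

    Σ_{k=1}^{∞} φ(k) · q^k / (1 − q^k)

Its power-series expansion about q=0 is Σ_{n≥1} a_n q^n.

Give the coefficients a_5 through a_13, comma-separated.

q^5  k|5↦φ(k): 1:1 5:4  a_5=5
[q^6] φ(6)=2,φ(3)=2,φ(2)=1,φ(1)=1 ⇒ 6
n=7: 7·1 1·7  φ→[6+1]=7
q^8  k|8↦φ(k): 1:1 2:1 4:2 8:4  a_8=8
q^9  k|9↦φ(k): 9:6 3:2 1:1  a_9=9
[q^10] φ(1)=1,φ(2)=1,φ(5)=4,φ(10)=4 ⇒ 10
n=11: 1·11 11·1  φ→[1+10]=11
[q^12] φ(1)=1,φ(2)=1,φ(3)=2,φ(4)=2,φ(6)=2,φ(12)=4 ⇒ 12
n=13: 13·1 1·13  φ→[12+1]=13

5, 6, 7, 8, 9, 10, 11, 12, 13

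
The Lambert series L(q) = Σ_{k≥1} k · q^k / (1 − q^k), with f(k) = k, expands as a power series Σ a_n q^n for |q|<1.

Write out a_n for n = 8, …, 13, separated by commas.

15, 13, 18, 12, 28, 14

q^8  k|8↦f(k): 8:8 4:4 2:2 1:1  a_8=15
d|9:{9,3,1}  Σf=9+3+1=13
d|10:{10,5,2,1}  Σf=10+5+2+1=18
q^11  k|11↦f(k): 1:1 11:11  a_11=12
[q^12] f(1)=1,f(2)=2,f(3)=3,f(4)=4,f(6)=6,f(12)=12 ⇒ 28
q^13  k|13↦f(k): 1:1 13:13  a_13=14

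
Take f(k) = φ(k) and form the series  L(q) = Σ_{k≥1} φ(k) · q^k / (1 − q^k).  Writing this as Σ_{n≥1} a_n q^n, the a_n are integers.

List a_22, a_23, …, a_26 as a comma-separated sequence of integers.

q^22  k|22↦φ(k): 22:10 11:10 2:1 1:1  a_22=22
q^23  k|23↦φ(k): 23:22 1:1  a_23=23
[q^24] φ(1)=1,φ(2)=1,φ(3)=2,φ(4)=2,φ(6)=2,φ(8)=4,φ(12)=4,φ(24)=8 ⇒ 24
[q^25] φ(1)=1,φ(5)=4,φ(25)=20 ⇒ 25
d|26:{1,2,13,26}  Σφ=1+1+12+12=26

22, 23, 24, 25, 26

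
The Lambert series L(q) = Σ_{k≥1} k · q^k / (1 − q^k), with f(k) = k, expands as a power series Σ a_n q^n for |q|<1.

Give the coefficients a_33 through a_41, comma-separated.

48, 54, 48, 91, 38, 60, 56, 90, 42

[q^33] f(33)=33,f(11)=11,f(3)=3,f(1)=1 ⇒ 48
q^34  k|34↦f(k): 1:1 2:2 17:17 34:34  a_34=54
d|35:{35,7,5,1}  Σf=35+7+5+1=48
[q^36] f(1)=1,f(2)=2,f(3)=3,f(4)=4,f(6)=6,f(9)=9,f(12)=12,f(18)=18,f(36)=36 ⇒ 91
d|37:{37,1}  Σf=37+1=38
[q^38] f(38)=38,f(19)=19,f(2)=2,f(1)=1 ⇒ 60
[q^39] f(1)=1,f(3)=3,f(13)=13,f(39)=39 ⇒ 56
n=40: 40·1 20·2 10·4 8·5 5·8 4·10 2·20 1·40  f→[40+20+10+8+5+4+2+1]=90
q^41  k|41↦f(k): 1:1 41:41  a_41=42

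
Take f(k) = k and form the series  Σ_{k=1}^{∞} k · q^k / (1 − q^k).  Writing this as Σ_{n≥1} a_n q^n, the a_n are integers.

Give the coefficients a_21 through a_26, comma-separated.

d|21:{21,7,3,1}  Σf=21+7+3+1=32
q^22  k|22↦f(k): 1:1 2:2 11:11 22:22  a_22=36
[q^23] f(1)=1,f(23)=23 ⇒ 24
d|24:{1,2,3,4,6,8,12,24}  Σf=1+2+3+4+6+8+12+24=60
n=25: 25·1 5·5 1·25  f→[25+5+1]=31
n=26: 26·1 13·2 2·13 1·26  f→[26+13+2+1]=42

32, 36, 24, 60, 31, 42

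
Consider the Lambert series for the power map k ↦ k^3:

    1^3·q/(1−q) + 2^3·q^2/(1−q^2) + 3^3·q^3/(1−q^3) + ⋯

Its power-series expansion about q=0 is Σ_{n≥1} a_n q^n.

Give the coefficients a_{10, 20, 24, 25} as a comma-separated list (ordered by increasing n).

1134, 9198, 16380, 15751

d|10:{1,2,5,10}  Σf=1+8+125+1000=1134
q^20  k|20↦f(k): 1:1 2:8 4:64 5:125 10:1000 20:8000  a_20=9198
d|24:{24,12,8,6,4,3,2,1}  Σf=13824+1728+512+216+64+27+8+1=16380
d|25:{1,5,25}  Σf=1+125+15625=15751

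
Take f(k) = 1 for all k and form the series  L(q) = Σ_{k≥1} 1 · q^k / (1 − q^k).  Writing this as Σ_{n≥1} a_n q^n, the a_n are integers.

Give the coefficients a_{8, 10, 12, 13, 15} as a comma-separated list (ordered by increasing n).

4, 4, 6, 2, 4

n=8: 1·8 2·4 4·2 8·1  f→[1+1+1+1]=4
n=10: 1·10 2·5 5·2 10·1  f→[1+1+1+1]=4
d|12:{1,2,3,4,6,12}  Σf=1+1+1+1+1+1=6
d|13:{13,1}  Σf=1+1=2
q^15  k|15↦f(k): 15:1 5:1 3:1 1:1  a_15=4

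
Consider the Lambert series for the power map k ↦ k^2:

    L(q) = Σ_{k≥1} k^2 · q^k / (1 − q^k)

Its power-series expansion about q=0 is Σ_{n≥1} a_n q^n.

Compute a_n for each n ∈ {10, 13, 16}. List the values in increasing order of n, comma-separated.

n=10: 10·1 5·2 2·5 1·10  f→[100+25+4+1]=130
q^13  k|13↦f(k): 13:169 1:1  a_13=170
[q^16] f(1)=1,f(2)=4,f(4)=16,f(8)=64,f(16)=256 ⇒ 341

130, 170, 341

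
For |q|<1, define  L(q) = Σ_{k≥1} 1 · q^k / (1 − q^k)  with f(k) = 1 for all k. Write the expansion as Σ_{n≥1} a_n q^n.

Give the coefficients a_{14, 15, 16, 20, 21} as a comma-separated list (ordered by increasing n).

4, 4, 5, 6, 4

[q^14] f(1)=1,f(2)=1,f(7)=1,f(14)=1 ⇒ 4
[q^15] f(1)=1,f(3)=1,f(5)=1,f(15)=1 ⇒ 4
q^16  k|16↦f(k): 1:1 2:1 4:1 8:1 16:1  a_16=5
[q^20] f(1)=1,f(2)=1,f(4)=1,f(5)=1,f(10)=1,f(20)=1 ⇒ 6
d|21:{21,7,3,1}  Σf=1+1+1+1=4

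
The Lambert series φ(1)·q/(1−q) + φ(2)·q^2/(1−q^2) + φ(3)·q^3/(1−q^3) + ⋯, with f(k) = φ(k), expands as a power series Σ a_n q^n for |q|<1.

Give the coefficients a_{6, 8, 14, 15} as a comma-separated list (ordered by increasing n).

n=6: 1·6 2·3 3·2 6·1  φ→[1+1+2+2]=6
d|8:{1,2,4,8}  Σφ=1+1+2+4=8
n=14: 1·14 2·7 7·2 14·1  φ→[1+1+6+6]=14
q^15  k|15↦φ(k): 15:8 5:4 3:2 1:1  a_15=15

6, 8, 14, 15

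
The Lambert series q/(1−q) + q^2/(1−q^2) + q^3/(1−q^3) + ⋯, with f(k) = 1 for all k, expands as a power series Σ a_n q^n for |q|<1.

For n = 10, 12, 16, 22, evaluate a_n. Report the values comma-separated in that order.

n=10: 1·10 2·5 5·2 10·1  f→[1+1+1+1]=4
[q^12] f(1)=1,f(2)=1,f(3)=1,f(4)=1,f(6)=1,f(12)=1 ⇒ 6
d|16:{16,8,4,2,1}  Σf=1+1+1+1+1=5
n=22: 22·1 11·2 2·11 1·22  f→[1+1+1+1]=4

4, 6, 5, 4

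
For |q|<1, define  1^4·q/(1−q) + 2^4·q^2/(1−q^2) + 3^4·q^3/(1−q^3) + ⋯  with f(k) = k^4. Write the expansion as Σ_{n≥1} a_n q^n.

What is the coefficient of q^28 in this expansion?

d|28:{1,2,4,7,14,28}  Σf=1+16+256+2401+38416+614656=655746

a_28 = 655746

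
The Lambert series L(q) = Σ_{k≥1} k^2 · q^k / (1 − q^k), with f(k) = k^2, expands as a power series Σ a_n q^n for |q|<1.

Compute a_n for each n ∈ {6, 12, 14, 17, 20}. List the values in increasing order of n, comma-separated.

50, 210, 250, 290, 546

[q^6] f(6)=36,f(3)=9,f(2)=4,f(1)=1 ⇒ 50
[q^12] f(12)=144,f(6)=36,f(4)=16,f(3)=9,f(2)=4,f(1)=1 ⇒ 210
[q^14] f(14)=196,f(7)=49,f(2)=4,f(1)=1 ⇒ 250
n=17: 17·1 1·17  f→[289+1]=290
d|20:{20,10,5,4,2,1}  Σf=400+100+25+16+4+1=546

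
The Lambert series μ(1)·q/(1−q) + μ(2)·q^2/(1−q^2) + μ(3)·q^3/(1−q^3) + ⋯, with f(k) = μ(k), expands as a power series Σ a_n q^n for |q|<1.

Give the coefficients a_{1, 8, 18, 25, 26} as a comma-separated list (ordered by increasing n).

n=1: 1·1  μ→[1]=1
n=8: 1·8 2·4 4·2 8·1  μ→[1+(-1)+0+0]=0
n=18: 18·1 9·2 6·3 3·6 2·9 1·18  μ→[0+0+1+(-1)+(-1)+1]=0
n=25: 25·1 5·5 1·25  μ→[0+(-1)+1]=0
[q^26] μ(26)=1,μ(13)=-1,μ(2)=-1,μ(1)=1 ⇒ 0

1, 0, 0, 0, 0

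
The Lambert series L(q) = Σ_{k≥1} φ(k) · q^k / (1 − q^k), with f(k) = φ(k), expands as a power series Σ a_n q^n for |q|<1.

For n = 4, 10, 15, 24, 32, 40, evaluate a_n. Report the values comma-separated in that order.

n=4: 4·1 2·2 1·4  φ→[2+1+1]=4
[q^10] φ(10)=4,φ(5)=4,φ(2)=1,φ(1)=1 ⇒ 10
n=15: 15·1 5·3 3·5 1·15  φ→[8+4+2+1]=15
n=24: 24·1 12·2 8·3 6·4 4·6 3·8 2·12 1·24  φ→[8+4+4+2+2+2+1+1]=24
n=32: 1·32 2·16 4·8 8·4 16·2 32·1  φ→[1+1+2+4+8+16]=32
q^40  k|40↦φ(k): 1:1 2:1 4:2 5:4 8:4 10:4 20:8 40:16  a_40=40

4, 10, 15, 24, 32, 40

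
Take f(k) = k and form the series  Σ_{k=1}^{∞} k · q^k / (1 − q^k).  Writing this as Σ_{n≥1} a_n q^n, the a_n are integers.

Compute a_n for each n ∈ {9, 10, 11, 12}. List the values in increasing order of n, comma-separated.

q^9  k|9↦f(k): 9:9 3:3 1:1  a_9=13
q^10  k|10↦f(k): 10:10 5:5 2:2 1:1  a_10=18
[q^11] f(11)=11,f(1)=1 ⇒ 12
n=12: 12·1 6·2 4·3 3·4 2·6 1·12  f→[12+6+4+3+2+1]=28

13, 18, 12, 28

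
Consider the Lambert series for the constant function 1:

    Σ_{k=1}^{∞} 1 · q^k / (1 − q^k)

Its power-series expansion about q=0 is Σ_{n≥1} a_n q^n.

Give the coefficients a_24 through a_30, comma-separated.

8, 3, 4, 4, 6, 2, 8

q^24  k|24↦f(k): 24:1 12:1 8:1 6:1 4:1 3:1 2:1 1:1  a_24=8
q^25  k|25↦f(k): 1:1 5:1 25:1  a_25=3
q^26  k|26↦f(k): 26:1 13:1 2:1 1:1  a_26=4
d|27:{1,3,9,27}  Σf=1+1+1+1=4
n=28: 1·28 2·14 4·7 7·4 14·2 28·1  f→[1+1+1+1+1+1]=6
n=29: 29·1 1·29  f→[1+1]=2
d|30:{1,2,3,5,6,10,15,30}  Σf=1+1+1+1+1+1+1+1=8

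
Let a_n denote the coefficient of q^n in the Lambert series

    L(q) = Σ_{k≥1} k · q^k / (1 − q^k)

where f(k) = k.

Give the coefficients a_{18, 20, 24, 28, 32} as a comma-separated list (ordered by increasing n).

d|18:{18,9,6,3,2,1}  Σf=18+9+6+3+2+1=39
q^20  k|20↦f(k): 1:1 2:2 4:4 5:5 10:10 20:20  a_20=42
[q^24] f(1)=1,f(2)=2,f(3)=3,f(4)=4,f(6)=6,f(8)=8,f(12)=12,f(24)=24 ⇒ 60
d|28:{28,14,7,4,2,1}  Σf=28+14+7+4+2+1=56
[q^32] f(1)=1,f(2)=2,f(4)=4,f(8)=8,f(16)=16,f(32)=32 ⇒ 63

39, 42, 60, 56, 63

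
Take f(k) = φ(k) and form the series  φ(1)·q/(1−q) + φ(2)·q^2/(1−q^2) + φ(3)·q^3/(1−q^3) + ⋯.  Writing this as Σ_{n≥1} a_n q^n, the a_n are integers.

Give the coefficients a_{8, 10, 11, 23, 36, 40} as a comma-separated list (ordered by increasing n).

[q^8] φ(8)=4,φ(4)=2,φ(2)=1,φ(1)=1 ⇒ 8
q^10  k|10↦φ(k): 10:4 5:4 2:1 1:1  a_10=10
d|11:{1,11}  Σφ=1+10=11
n=23: 23·1 1·23  φ→[22+1]=23
d|36:{36,18,12,9,6,4,3,2,1}  Σφ=12+6+4+6+2+2+2+1+1=36
d|40:{40,20,10,8,5,4,2,1}  Σφ=16+8+4+4+4+2+1+1=40

8, 10, 11, 23, 36, 40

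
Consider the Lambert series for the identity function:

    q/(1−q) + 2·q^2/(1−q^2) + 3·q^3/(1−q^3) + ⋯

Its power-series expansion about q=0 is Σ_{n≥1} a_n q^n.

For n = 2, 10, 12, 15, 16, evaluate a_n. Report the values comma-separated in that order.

n=2: 2·1 1·2  f→[2+1]=3
n=10: 1·10 2·5 5·2 10·1  f→[1+2+5+10]=18
d|12:{12,6,4,3,2,1}  Σf=12+6+4+3+2+1=28
n=15: 1·15 3·5 5·3 15·1  f→[1+3+5+15]=24
n=16: 16·1 8·2 4·4 2·8 1·16  f→[16+8+4+2+1]=31

3, 18, 28, 24, 31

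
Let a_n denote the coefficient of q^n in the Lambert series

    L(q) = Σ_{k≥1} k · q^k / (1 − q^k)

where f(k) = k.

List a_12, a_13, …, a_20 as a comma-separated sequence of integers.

[q^12] f(12)=12,f(6)=6,f(4)=4,f(3)=3,f(2)=2,f(1)=1 ⇒ 28
[q^13] f(13)=13,f(1)=1 ⇒ 14
n=14: 14·1 7·2 2·7 1·14  f→[14+7+2+1]=24
q^15  k|15↦f(k): 15:15 5:5 3:3 1:1  a_15=24
d|16:{1,2,4,8,16}  Σf=1+2+4+8+16=31
[q^17] f(17)=17,f(1)=1 ⇒ 18
d|18:{18,9,6,3,2,1}  Σf=18+9+6+3+2+1=39
n=19: 19·1 1·19  f→[19+1]=20
q^20  k|20↦f(k): 1:1 2:2 4:4 5:5 10:10 20:20  a_20=42

28, 14, 24, 24, 31, 18, 39, 20, 42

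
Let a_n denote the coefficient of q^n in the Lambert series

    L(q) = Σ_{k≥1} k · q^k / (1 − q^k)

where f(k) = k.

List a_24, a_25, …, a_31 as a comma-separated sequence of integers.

q^24  k|24↦f(k): 24:24 12:12 8:8 6:6 4:4 3:3 2:2 1:1  a_24=60
[q^25] f(1)=1,f(5)=5,f(25)=25 ⇒ 31
q^26  k|26↦f(k): 26:26 13:13 2:2 1:1  a_26=42
n=27: 27·1 9·3 3·9 1·27  f→[27+9+3+1]=40
n=28: 1·28 2·14 4·7 7·4 14·2 28·1  f→[1+2+4+7+14+28]=56
d|29:{1,29}  Σf=1+29=30
n=30: 1·30 2·15 3·10 5·6 6·5 10·3 15·2 30·1  f→[1+2+3+5+6+10+15+30]=72
[q^31] f(1)=1,f(31)=31 ⇒ 32

60, 31, 42, 40, 56, 30, 72, 32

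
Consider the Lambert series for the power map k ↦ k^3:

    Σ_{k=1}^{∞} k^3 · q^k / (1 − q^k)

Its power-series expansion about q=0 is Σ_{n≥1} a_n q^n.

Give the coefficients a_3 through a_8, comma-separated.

28, 73, 126, 252, 344, 585

q^3  k|3↦f(k): 1:1 3:27  a_3=28
d|4:{1,2,4}  Σf=1+8+64=73
[q^5] f(1)=1,f(5)=125 ⇒ 126
q^6  k|6↦f(k): 6:216 3:27 2:8 1:1  a_6=252
[q^7] f(1)=1,f(7)=343 ⇒ 344
d|8:{8,4,2,1}  Σf=512+64+8+1=585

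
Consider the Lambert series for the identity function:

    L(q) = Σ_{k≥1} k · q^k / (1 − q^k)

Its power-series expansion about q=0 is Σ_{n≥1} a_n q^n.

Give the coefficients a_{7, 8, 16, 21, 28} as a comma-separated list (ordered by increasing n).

8, 15, 31, 32, 56

d|7:{1,7}  Σf=1+7=8
[q^8] f(8)=8,f(4)=4,f(2)=2,f(1)=1 ⇒ 15
q^16  k|16↦f(k): 1:1 2:2 4:4 8:8 16:16  a_16=31
[q^21] f(21)=21,f(7)=7,f(3)=3,f(1)=1 ⇒ 32
q^28  k|28↦f(k): 1:1 2:2 4:4 7:7 14:14 28:28  a_28=56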